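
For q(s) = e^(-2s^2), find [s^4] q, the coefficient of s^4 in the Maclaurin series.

2

Differentiate repeatedly and evaluate at the center.
q(0) = 1
q′(0) = 0
q′′(0) = -4
q′′′(0) = 0
q^(4)(0) = 48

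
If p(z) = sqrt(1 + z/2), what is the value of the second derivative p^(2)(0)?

From the series, [z^2] p = -1/32; multiply by 2! = 2 to get -1/16.

-1/16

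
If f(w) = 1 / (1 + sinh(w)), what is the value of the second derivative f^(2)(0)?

2

Expand as Σ (-1)^k u^k with u equal to the inner function's series.
The coefficient of w^2 in the expansion is 1, so f′′(0) = 2! * (1) = 2.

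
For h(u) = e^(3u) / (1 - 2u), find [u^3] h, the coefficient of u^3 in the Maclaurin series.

Multiply the two series term by term and collect like powers.
[u^0] = 1;  [u^1] = 5;  [u^2] = 29/2;  [u^3] = 67/2.

67/2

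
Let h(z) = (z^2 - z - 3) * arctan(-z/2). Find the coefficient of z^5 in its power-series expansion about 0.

29/480

Multiply each power in the prefactor through the base expansion.
h(0) = 0
h′(0) = 3/2
h′′(0) = 1
h′′′(0) = -15/4
h^(4)(0) = -1
h^(5)(0) = 29/4
Then c_k = h^(k)(0)/k! gives each Taylor coefficient.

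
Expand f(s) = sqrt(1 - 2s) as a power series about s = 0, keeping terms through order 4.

-5*s^4/8 - s^3/2 - s^2/2 - s + 1

Apply the Taylor formula c_k = f^(k)(a)/k!.
[s^0] = 1;  [s^1] = -1;  [s^2] = -1/2;  [s^3] = -1/2;  [s^4] = -5/8.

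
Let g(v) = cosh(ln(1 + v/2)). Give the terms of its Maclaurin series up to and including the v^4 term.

v^4/32 - v^3/16 + v^2/8 + 1

Compose series: expand the inner function first, then feed it into the outer expansion.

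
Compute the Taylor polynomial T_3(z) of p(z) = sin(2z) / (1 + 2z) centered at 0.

20*z^3/3 - 4*z^2 + 2*z

Multiply the two series term by term and collect like powers.
p(0) = 0
p′(0) = 2
p′′(0) = -8
p′′′(0) = 40
The Taylor polynomial is Σ p^(k)(0)/k! · z^k.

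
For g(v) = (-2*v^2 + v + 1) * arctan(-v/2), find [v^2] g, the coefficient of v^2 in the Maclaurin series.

Shift and add copies of the series according to the polynomial's terms.
g(0) = 0
g′(0) = -1/2
g′′(0) = -1
So c_2 = g′′(0)/2! = -1/2.

-1/2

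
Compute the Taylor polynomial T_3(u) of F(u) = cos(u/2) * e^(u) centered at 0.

Expand each factor separately, then convolve coefficients.

u^3/24 + 3*u^2/8 + u + 1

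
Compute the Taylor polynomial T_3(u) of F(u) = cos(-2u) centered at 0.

Differentiate repeatedly and evaluate at the center.
F(0) = 1
F′(0) = 0
F′′(0) = -4
F′′′(0) = 0

1 - 2*u^2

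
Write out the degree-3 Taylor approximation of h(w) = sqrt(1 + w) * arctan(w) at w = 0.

-11*w^3/24 + w^2/2 + w

Multiply the two series term by term and collect like powers.
h(0) = 0
h′(0) = 1
h′′(0) = 1
h′′′(0) = -11/4
Then c_k = h^(k)(0)/k! gives each Taylor coefficient.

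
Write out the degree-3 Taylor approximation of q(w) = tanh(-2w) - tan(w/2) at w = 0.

21*w^3/8 - 5*w/2

Combine the two series term by term.
[w^0] = 0;  [w^1] = -5/2;  [w^2] = 0;  [w^3] = 21/8.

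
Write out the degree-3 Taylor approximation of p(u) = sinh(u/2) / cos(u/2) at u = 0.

Invert the denominator's series and multiply.
p(0) = 0
p′(0) = 1/2
p′′(0) = 0
p′′′(0) = 1/2
Dividing each by k! gives the coefficients c_0, ..., c_3.

u^3/12 + u/2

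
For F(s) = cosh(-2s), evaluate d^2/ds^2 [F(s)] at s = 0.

The coefficient of s^2 in the expansion is 2, so F′′(0) = 2! * (2) = 4.

4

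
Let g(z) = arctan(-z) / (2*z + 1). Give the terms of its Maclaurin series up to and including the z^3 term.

-11*z^3/3 + 2*z^2 - z

Use 1/(1 - r) = Σ r^k on the denominator, then take the Cauchy product.
g(0) = 0
g′(0) = -1
g′′(0) = 4
g′′′(0) = -22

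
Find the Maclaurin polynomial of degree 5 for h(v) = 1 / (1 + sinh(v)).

Use the geometric series for the reciprocal, then substitute.
h(0) = 1
h′(0) = -1
h′′(0) = 2
h′′′(0) = -7
h^(4)(0) = 32
h^(5)(0) = -181

-181*v^5/120 + 4*v^4/3 - 7*v^3/6 + v^2 - v + 1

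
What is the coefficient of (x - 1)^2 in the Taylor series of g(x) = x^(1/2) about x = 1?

-1/8

g(1) = 1
g′(1) = 1/2
g′′(1) = -1/4
So c_2 = g′′(1)/2! = -1/8.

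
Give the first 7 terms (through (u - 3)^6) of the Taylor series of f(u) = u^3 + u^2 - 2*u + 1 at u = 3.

(u - 3)^3 + 10*(u - 3)^2 + 31*(u - 3) + 31

Use the known series and substitute for the argument.
f(3) = 31
f′(3) = 31
f′′(3) = 20
f′′′(3) = 6
f^(4)(3) = 0
f^(5)(3) = 0
f^(6)(3) = 0
Then c_k = f^(k)(3)/k! gives each Taylor coefficient.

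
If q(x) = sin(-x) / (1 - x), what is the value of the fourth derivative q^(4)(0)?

-20

Use 1/(1 - r) = Σ r^k on the denominator, then take the Cauchy product.
The coefficient of x^4 in the expansion is -5/6, so q^(4)(0) = 4! * (-5/6) = -20.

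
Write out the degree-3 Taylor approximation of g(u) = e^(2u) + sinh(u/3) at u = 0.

217*u^3/162 + 2*u^2 + 7*u/3 + 1

Expand each term separately and add.
[u^0] = 1;  [u^1] = 7/3;  [u^2] = 2;  [u^3] = 217/162.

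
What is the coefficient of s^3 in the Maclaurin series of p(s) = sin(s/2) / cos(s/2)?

Write the quotient as an unknown series and match coefficients against numerator = denominator · series.
p(0) = 0
p′(0) = 1/2
p′′(0) = 0
p′′′(0) = 1/4
Dividing each by k! gives the coefficients c_0, ..., c_3.

1/24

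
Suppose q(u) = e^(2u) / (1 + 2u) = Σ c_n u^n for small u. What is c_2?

Take the Cauchy product of the two expansions.
[u^0] = 1;  [u^1] = 0;  [u^2] = 2.
So c_2 = q′′(0)/2! = 2.

2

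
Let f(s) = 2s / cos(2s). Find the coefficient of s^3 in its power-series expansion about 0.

Invert the denominator's series and multiply.
f(0) = 0
f′(0) = 2
f′′(0) = 0
f′′′(0) = 24
Then c_k = f^(k)(0)/k! gives each Taylor coefficient.

4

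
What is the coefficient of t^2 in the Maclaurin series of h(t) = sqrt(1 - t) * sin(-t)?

1/2

Take the Cauchy product of the two expansions.
h(0) = 0
h′(0) = -1
h′′(0) = 1
Dividing each by k! gives the coefficients c_0, ..., c_2.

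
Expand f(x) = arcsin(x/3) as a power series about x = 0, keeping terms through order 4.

Apply the Taylor formula c_k = f^(k)(a)/k!.
f(0) = 0
f′(0) = 1/3
f′′(0) = 0
f′′′(0) = 1/27
f^(4)(0) = 0

x^3/162 + x/3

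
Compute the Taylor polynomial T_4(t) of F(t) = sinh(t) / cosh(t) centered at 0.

Divide the numerator series by the denominator series (power-series long division).
F(0) = 0
F′(0) = 1
F′′(0) = 0
F′′′(0) = -2
F^(4)(0) = 0
The Taylor polynomial is Σ F^(k)(0)/k! · t^k.

-t^3/3 + t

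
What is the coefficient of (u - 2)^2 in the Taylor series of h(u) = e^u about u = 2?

Differentiate repeatedly and evaluate at the center.
[(u - 2)^0] = e^(2);  [(u - 2)^1] = e^(2);  [(u - 2)^2] = e^(2)/2.

e^(2)/2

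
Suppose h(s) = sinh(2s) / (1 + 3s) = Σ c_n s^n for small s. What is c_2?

-6

Expand each factor separately, then convolve coefficients.
h(0) = 0
h′(0) = 2
h′′(0) = -12
So c_2 = h′′(0)/2! = -6.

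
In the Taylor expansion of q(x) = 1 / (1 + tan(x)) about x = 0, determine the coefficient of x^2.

Write 1/(1+u) = 1 - u + u^2 - u^3 + ... and substitute the series for u.
q(0) = 1
q′(0) = -1
q′′(0) = 2
So c_2 = q′′(0)/2! = 1.

1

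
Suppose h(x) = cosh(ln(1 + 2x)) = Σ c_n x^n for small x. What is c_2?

Compose series: expand the inner function first, then feed it into the outer expansion.
[x^0] = 1;  [x^1] = 0;  [x^2] = 2.
So c_2 = h′′(0)/2! = 2.

2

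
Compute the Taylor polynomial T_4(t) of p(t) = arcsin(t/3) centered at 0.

[t^0] = 0;  [t^1] = 1/3;  [t^2] = 0;  [t^3] = 1/162;  [t^4] = 0.

t^3/162 + t/3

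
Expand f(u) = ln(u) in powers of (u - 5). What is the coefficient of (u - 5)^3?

1/375

f(5) = ln(5)
f′(5) = 1/5
f′′(5) = -1/25
f′′′(5) = 2/125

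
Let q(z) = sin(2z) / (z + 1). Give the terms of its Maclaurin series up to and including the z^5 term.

Use 1/(1 - r) = Σ r^k on the denominator, then take the Cauchy product.
q(0) = 0
q′(0) = 2
q′′(0) = -4
q′′′(0) = 4
q^(4)(0) = -16
q^(5)(0) = 112

14*z^5/15 - 2*z^4/3 + 2*z^3/3 - 2*z^2 + 2*z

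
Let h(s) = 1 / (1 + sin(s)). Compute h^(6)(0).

Expand as Σ (-1)^k u^k with u equal to the inner function's series.
The coefficient of s^6 in the expansion is 17/45, so h^(6)(0) = 6! * (17/45) = 272.

272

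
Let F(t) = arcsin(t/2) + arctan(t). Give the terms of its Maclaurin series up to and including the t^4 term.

Expand each term separately and add.
[t^0] = 0;  [t^1] = 3/2;  [t^2] = 0;  [t^3] = -5/16;  [t^4] = 0.

-5*t^3/16 + 3*t/2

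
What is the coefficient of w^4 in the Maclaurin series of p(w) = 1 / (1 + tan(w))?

5/3

Expand as Σ (-1)^k u^k with u equal to the inner function's series.
p(0) = 1
p′(0) = -1
p′′(0) = 2
p′′′(0) = -8
p^(4)(0) = 40
So c_4 = p^(4)(0)/4! = 5/3.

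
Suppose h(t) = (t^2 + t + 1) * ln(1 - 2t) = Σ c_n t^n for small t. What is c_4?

-26/3

Shift and add copies of the series according to the polynomial's terms.
[t^0] = 0;  [t^1] = -2;  [t^2] = -4;  [t^3] = -20/3;  [t^4] = -26/3.
So c_4 = h^(4)(0)/4! = -26/3.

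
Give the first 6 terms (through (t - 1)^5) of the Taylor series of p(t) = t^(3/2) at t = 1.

Use the known series and substitute for the argument.

-3*(t - 1)^5/256 + 3*(t - 1)^4/128 - (t - 1)^3/16 + 3*(t - 1)^2/8 + 3*(t - 1)/2 + 1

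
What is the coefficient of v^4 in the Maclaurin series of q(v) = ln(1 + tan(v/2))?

Substitute the inner expansion into the outer series and collect powers.
[v^0] = 0;  [v^1] = 1/2;  [v^2] = -1/8;  [v^3] = 1/12;  [v^4] = -7/192.
So c_4 = q^(4)(0)/4! = -7/192.

-7/192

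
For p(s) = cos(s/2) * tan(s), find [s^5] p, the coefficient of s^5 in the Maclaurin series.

Take the Cauchy product of the two expansions.

181/1920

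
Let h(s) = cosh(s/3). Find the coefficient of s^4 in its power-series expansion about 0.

1/1944

h(0) = 1
h′(0) = 0
h′′(0) = 1/9
h′′′(0) = 0
h^(4)(0) = 1/81
So c_4 = h^(4)(0)/4! = 1/1944.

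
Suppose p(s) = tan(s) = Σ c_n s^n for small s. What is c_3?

1/3

Apply the Taylor formula c_k = f^(k)(a)/k!.
p(0) = 0
p′(0) = 1
p′′(0) = 0
p′′′(0) = 2
So c_3 = p′′′(0)/3! = 1/3.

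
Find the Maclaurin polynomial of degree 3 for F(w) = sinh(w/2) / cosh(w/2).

Write the quotient as an unknown series and match coefficients against numerator = denominator · series.
[w^0] = 0;  [w^1] = 1/2;  [w^2] = 0;  [w^3] = -1/24.

-w^3/24 + w/2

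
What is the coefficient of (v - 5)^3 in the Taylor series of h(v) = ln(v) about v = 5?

1/375

h(5) = ln(5)
h′(5) = 1/5
h′′(5) = -1/25
h′′′(5) = 2/125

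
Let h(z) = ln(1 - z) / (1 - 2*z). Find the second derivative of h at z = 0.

Multiply the numerator's expansion by the denominator's geometric series.
The coefficient of z^2 in the expansion is -5/2, so h′′(0) = 2! * (-5/2) = -5.

-5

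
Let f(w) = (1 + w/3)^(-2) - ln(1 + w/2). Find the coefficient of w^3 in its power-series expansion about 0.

-41/216

Add the two expansions coefficient-wise.
So c_3 = f′′′(0)/3! = -41/216.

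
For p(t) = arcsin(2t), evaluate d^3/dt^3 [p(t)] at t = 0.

8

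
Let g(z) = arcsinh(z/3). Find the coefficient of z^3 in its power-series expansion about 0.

[z^0] = 0;  [z^1] = 1/3;  [z^2] = 0;  [z^3] = -1/162.
So c_3 = g′′′(0)/3! = -1/162.

-1/162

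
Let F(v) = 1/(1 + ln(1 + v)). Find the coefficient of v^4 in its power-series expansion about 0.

Substitute the inner expansion into the outer series and collect powers.
F(0) = 1
F′(0) = -1
F′′(0) = 3
F′′′(0) = -14
F^(4)(0) = 88
So c_4 = F^(4)(0)/4! = 11/3.

11/3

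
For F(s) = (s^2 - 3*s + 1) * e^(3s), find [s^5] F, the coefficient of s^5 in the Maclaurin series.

-18/5

Shift and add copies of the series according to the polynomial's terms.
[s^0] = 1;  [s^1] = 0;  [s^2] = -7/2;  [s^3] = -6;  [s^4] = -45/8;  [s^5] = -18/5.
So c_5 = F^(5)(0)/5! = -18/5.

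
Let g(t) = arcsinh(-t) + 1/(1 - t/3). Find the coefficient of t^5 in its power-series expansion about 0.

-689/9720

Combine the two series term by term.
g(0) = 1
g′(0) = -2/3
g′′(0) = 2/9
g′′′(0) = 11/9
g^(4)(0) = 8/27
g^(5)(0) = -689/81
Dividing each by k! gives the coefficients c_0, ..., c_5.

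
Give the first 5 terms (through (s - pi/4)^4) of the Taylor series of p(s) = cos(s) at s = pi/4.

sqrt(2)*(s - pi/4)^4/48 + sqrt(2)*(s - pi/4)^3/12 - sqrt(2)*(s - pi/4)^2/4 - sqrt(2)*(s - pi/4)/2 + sqrt(2)/2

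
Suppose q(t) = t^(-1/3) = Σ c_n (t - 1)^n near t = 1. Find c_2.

c_2 = q′′(1)/2! = 2/9.

2/9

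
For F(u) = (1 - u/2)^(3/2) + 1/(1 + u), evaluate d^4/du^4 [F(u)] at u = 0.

6153/256

Add the two expansions coefficient-wise.
The coefficient of u^4 in the expansion is 2051/2048, so F^(4)(0) = 4! * (2051/2048) = 6153/256.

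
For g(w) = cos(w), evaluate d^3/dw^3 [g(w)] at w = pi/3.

sqrt(3)/2

Apply the Taylor formula c_k = f^(k)(a)/k!.
The coefficient of (w - pi/3)^3 in the expansion is sqrt(3)/12, so g′′′(pi/3) = 3! * (sqrt(3)/12) = sqrt(3)/2.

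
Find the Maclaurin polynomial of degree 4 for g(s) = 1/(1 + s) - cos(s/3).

Combine the two series term by term.
g(0) = 0
g′(0) = -1
g′′(0) = 19/9
g′′′(0) = -6
g^(4)(0) = 1943/81

1943*s^4/1944 - s^3 + 19*s^2/18 - s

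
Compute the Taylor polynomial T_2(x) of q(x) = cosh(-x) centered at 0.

Use the known series and substitute for the argument.
q(0) = 1
q′(0) = 0
q′′(0) = 1
Then c_k = q^(k)(0)/k! gives each Taylor coefficient.

x^2/2 + 1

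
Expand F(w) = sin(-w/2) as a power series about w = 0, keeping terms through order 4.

Differentiate repeatedly and evaluate at the center.
F(0) = 0
F′(0) = -1/2
F′′(0) = 0
F′′′(0) = 1/8
F^(4)(0) = 0

w^3/48 - w/2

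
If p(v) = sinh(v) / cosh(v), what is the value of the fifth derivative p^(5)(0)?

16

Write the quotient as an unknown series and match coefficients against numerator = denominator · series.
The coefficient of v^5 in the expansion is 2/15, so p^(5)(0) = 5! * (2/15) = 16.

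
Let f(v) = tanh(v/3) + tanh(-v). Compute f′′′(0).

52/27

Combine the two series term by term.
The coefficient of v^3 in the expansion is 26/81, so f′′′(0) = 3! * (26/81) = 52/27.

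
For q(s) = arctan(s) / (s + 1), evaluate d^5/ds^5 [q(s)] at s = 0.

Use 1/(1 - r) = Σ r^k on the denominator, then take the Cauchy product.
From the series, [s^5] q = 13/15; multiply by 5! = 120 to get 104.

104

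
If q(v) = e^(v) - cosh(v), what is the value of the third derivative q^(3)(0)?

Add the two expansions coefficient-wise.
The coefficient of v^3 in the expansion is 1/6, so q′′′(0) = 3! * (1/6) = 1.

1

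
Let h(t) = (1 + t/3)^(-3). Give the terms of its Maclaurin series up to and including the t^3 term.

-10*t^3/27 + 2*t^2/3 - t + 1

h(0) = 1
h′(0) = -1
h′′(0) = 4/3
h′′′(0) = -20/9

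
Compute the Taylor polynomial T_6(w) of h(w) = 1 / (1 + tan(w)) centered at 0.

122*w^6/45 - 32*w^5/15 + 5*w^4/3 - 4*w^3/3 + w^2 - w + 1

Write 1/(1+u) = 1 - u + u^2 - u^3 + ... and substitute the series for u.
h(0) = 1
h′(0) = -1
h′′(0) = 2
h′′′(0) = -8
h^(4)(0) = 40
h^(5)(0) = -256
h^(6)(0) = 1952
Dividing each by k! gives the coefficients c_0, ..., c_6.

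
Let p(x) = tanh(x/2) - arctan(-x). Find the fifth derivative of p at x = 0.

Expand each term separately and add.
From the series, [x^5] p = 49/240; multiply by 5! = 120 to get 49/2.

49/2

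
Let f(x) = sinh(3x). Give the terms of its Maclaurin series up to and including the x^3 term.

[x^0] = 0;  [x^1] = 3;  [x^2] = 0;  [x^3] = 9/2.

9*x^3/2 + 3*x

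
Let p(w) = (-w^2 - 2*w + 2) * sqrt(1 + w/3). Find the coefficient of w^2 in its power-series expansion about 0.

Distribute the polynomial across the series and collect like powers.
p(0) = 2
p′(0) = -5/3
p′′(0) = -49/18
So c_2 = p′′(0)/2! = -49/36.

-49/36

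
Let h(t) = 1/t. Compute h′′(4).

The coefficient of (t - 4)^2 in the expansion is 1/64, so h′′(4) = 2! * (1/64) = 1/32.

1/32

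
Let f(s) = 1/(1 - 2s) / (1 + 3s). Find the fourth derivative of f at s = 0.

1320

Write out both Maclaurin series and multiply, keeping only the needed powers.
The coefficient of s^4 in the expansion is 55, so f^(4)(0) = 4! * (55) = 1320.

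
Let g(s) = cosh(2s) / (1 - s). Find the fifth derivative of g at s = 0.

440

Expand each factor separately, then convolve coefficients.
The coefficient of s^5 in the expansion is 11/3, so g^(5)(0) = 5! * (11/3) = 440.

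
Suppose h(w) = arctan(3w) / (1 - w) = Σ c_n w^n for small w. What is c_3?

-6

Write out both Maclaurin series and multiply, keeping only the needed powers.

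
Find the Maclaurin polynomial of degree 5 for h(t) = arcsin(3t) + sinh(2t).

2219*t^5/120 + 35*t^3/6 + 5*t

Expand each term separately and add.
h(0) = 0
h′(0) = 5
h′′(0) = 0
h′′′(0) = 35
h^(4)(0) = 0
h^(5)(0) = 2219
The Taylor polynomial is Σ h^(k)(0)/k! · t^k.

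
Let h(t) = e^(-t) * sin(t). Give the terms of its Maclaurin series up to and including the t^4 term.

t^3/3 - t^2 + t

Multiply the two series term by term and collect like powers.
[t^0] = 0;  [t^1] = 1;  [t^2] = -1;  [t^3] = 1/3;  [t^4] = 0.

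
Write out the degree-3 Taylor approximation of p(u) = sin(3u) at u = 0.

Apply the Taylor formula c_k = f^(k)(a)/k!.
[u^0] = 0;  [u^1] = 3;  [u^2] = 0;  [u^3] = -9/2.

-9*u^3/2 + 3*u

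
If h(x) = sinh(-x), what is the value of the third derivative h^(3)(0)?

-1

The coefficient of x^3 in the expansion is -1/6, so h′′′(0) = 3! * (-1/6) = -1.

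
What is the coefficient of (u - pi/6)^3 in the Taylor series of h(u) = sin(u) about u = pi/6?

Use the known series and substitute for the argument.
h(pi/6) = 1/2
h′(pi/6) = sqrt(3)/2
h′′(pi/6) = -1/2
h′′′(pi/6) = -sqrt(3)/2
So c_3 = h′′′(pi/6)/3! = -sqrt(3)/12.

-sqrt(3)/12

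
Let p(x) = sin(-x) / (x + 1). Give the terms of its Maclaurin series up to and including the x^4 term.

Expand 1/(denominator) as a geometric series and multiply by the numerator's series.
[x^0] = 0;  [x^1] = -1;  [x^2] = 1;  [x^3] = -5/6;  [x^4] = 5/6.

5*x^4/6 - 5*x^3/6 + x^2 - x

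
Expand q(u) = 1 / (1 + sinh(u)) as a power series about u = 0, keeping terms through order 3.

-7*u^3/6 + u^2 - u + 1

Use the geometric series for the reciprocal, then substitute.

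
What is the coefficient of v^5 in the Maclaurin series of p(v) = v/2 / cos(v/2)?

5/768

Write the quotient as an unknown series and match coefficients against numerator = denominator · series.
p(0) = 0
p′(0) = 1/2
p′′(0) = 0
p′′′(0) = 3/8
p^(4)(0) = 0
p^(5)(0) = 25/32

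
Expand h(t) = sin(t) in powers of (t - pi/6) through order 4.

(t - pi/6)^4/48 - sqrt(3)*(t - pi/6)^3/12 - (t - pi/6)^2/4 + sqrt(3)*(t - pi/6)/2 + 1/2

h(pi/6) = 1/2
h′(pi/6) = sqrt(3)/2
h′′(pi/6) = -1/2
h′′′(pi/6) = -sqrt(3)/2
h^(4)(pi/6) = 1/2
Dividing each by k! gives the coefficients c_0, ..., c_4.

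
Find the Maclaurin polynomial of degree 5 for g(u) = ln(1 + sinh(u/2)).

Compose series: expand the inner function first, then feed it into the outer expansion.
g(0) = 0
g′(0) = 1/2
g′′(0) = -1/4
g′′′(0) = 3/8
g^(4)(0) = -5/8
g^(5)(0) = 45/32
The Taylor polynomial is Σ g^(k)(0)/k! · u^k.

3*u^5/256 - 5*u^4/192 + u^3/16 - u^2/8 + u/2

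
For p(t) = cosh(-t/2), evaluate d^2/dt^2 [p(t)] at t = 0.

The coefficient of t^2 in the expansion is 1/8, so p′′(0) = 2! * (1/8) = 1/4.

1/4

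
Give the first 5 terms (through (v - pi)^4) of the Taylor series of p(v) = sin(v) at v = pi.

Apply the Taylor formula c_k = f^(k)(a)/k!.
[(v - pi)^0] = 0;  [(v - pi)^1] = -1;  [(v - pi)^2] = 0;  [(v - pi)^3] = 1/6;  [(v - pi)^4] = 0.

(v - pi)^3/6 - (v - pi)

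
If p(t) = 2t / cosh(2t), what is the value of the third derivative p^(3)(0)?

-24

Invert the denominator's series and multiply.
The coefficient of t^3 in the expansion is -4, so p′′′(0) = 3! * (-4) = -24.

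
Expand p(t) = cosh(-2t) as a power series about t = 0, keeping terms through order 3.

2*t^2 + 1

[t^0] = 1;  [t^1] = 0;  [t^2] = 2;  [t^3] = 0.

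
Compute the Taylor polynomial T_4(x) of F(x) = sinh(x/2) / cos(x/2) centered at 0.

x^3/12 + x/2

Write the quotient as an unknown series and match coefficients against numerator = denominator · series.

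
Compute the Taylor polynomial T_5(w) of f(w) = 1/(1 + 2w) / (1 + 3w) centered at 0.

Write out both Maclaurin series and multiply, keeping only the needed powers.
f(0) = 1
f′(0) = -5
f′′(0) = 38
f′′′(0) = -390
f^(4)(0) = 5064
f^(5)(0) = -79800
The Taylor polynomial is Σ f^(k)(0)/k! · w^k.

-665*w^5 + 211*w^4 - 65*w^3 + 19*w^2 - 5*w + 1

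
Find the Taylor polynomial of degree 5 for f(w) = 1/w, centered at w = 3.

-(w - 3)^5/729 + (w - 3)^4/243 - (w - 3)^3/81 + (w - 3)^2/27 - (w - 3)/9 + 1/3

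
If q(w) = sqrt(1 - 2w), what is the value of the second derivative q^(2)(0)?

-1

Apply the Taylor formula c_k = f^(k)(a)/k!.
From the series, [w^2] q = -1/2; multiply by 2! = 2 to get -1.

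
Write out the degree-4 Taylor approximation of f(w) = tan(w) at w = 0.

w^3/3 + w

f(0) = 0
f′(0) = 1
f′′(0) = 0
f′′′(0) = 2
f^(4)(0) = 0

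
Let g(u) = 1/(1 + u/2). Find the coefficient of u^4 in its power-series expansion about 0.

1/16

[u^0] = 1;  [u^1] = -1/2;  [u^2] = 1/4;  [u^3] = -1/8;  [u^4] = 1/16.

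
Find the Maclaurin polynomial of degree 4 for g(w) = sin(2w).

[w^0] = 0;  [w^1] = 2;  [w^2] = 0;  [w^3] = -4/3;  [w^4] = 0.

-4*w^3/3 + 2*w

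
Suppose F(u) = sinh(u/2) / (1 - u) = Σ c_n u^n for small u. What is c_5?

667/1280

Expand each factor separately, then convolve coefficients.
F(0) = 0
F′(0) = 1/2
F′′(0) = 1
F′′′(0) = 25/8
F^(4)(0) = 25/2
F^(5)(0) = 2001/32
So c_5 = F^(5)(0)/5! = 667/1280.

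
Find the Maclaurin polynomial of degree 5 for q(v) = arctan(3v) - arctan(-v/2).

7777*v^5/160 - 217*v^3/24 + 7*v/2

Combine the two series term by term.
q(0) = 0
q′(0) = 7/2
q′′(0) = 0
q′′′(0) = -217/4
q^(4)(0) = 0
q^(5)(0) = 23331/4
The Taylor polynomial is Σ q^(k)(0)/k! · v^k.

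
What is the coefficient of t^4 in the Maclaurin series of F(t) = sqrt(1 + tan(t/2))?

Let u equal the inner series; expand the outer function in u and truncate.

-47/6144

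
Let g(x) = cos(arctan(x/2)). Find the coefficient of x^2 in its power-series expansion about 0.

Compose series: expand the inner function first, then feed it into the outer expansion.
g(0) = 1
g′(0) = 0
g′′(0) = -1/4
So c_2 = g′′(0)/2! = -1/8.

-1/8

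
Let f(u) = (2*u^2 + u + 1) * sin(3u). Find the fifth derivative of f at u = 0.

Multiply each power in the prefactor through the base expansion.
The coefficient of u^5 in the expansion is -279/40, so f^(5)(0) = 5! * (-279/40) = -837.

-837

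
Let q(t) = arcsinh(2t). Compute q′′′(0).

The coefficient of t^3 in the expansion is -4/3, so q′′′(0) = 3! * (-4/3) = -8.

-8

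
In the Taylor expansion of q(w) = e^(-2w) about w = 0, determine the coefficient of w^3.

-4/3

Apply the Taylor formula c_k = f^(k)(a)/k!.
q(0) = 1
q′(0) = -2
q′′(0) = 4
q′′′(0) = -8
Dividing each by k! gives the coefficients c_0, ..., c_3.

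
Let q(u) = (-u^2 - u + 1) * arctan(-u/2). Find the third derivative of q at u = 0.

13/4

Shift and add copies of the series according to the polynomial's terms.
From the series, [u^3] q = 13/24; multiply by 3! = 6 to get 13/4.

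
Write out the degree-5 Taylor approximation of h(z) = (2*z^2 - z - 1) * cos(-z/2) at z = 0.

-z^5/384 - 97*z^4/384 + z^3/8 + 17*z^2/8 - z - 1

Multiply each power in the prefactor through the base expansion.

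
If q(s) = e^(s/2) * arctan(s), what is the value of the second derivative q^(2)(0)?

1

Write out both Maclaurin series and multiply, keeping only the needed powers.
From the series, [s^2] q = 1/2; multiply by 2! = 2 to get 1.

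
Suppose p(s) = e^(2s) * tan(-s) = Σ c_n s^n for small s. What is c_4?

Multiply the two series term by term and collect like powers.
[s^0] = 0;  [s^1] = -1;  [s^2] = -2;  [s^3] = -7/3;  [s^4] = -2.
So c_4 = p^(4)(0)/4! = -2.

-2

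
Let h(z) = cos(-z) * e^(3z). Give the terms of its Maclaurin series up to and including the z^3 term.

Write out both Maclaurin series and multiply, keeping only the needed powers.

3*z^3 + 4*z^2 + 3*z + 1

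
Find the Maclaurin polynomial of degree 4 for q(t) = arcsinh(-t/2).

t^3/48 - t/2

q(0) = 0
q′(0) = -1/2
q′′(0) = 0
q′′′(0) = 1/8
q^(4)(0) = 0
The Taylor polynomial is Σ q^(k)(0)/k! · t^k.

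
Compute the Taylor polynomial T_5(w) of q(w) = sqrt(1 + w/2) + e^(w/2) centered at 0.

Combine the two series term by term.
q(0) = 2
q′(0) = 3/4
q′′(0) = 3/16
q′′′(0) = 11/64
q^(4)(0) = 1/256
q^(5)(0) = 137/1024
Dividing each by k! gives the coefficients c_0, ..., c_5.

137*w^5/122880 + w^4/6144 + 11*w^3/384 + 3*w^2/32 + 3*w/4 + 2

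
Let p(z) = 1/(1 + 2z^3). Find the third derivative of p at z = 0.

-12

The coefficient of z^3 in the expansion is -2, so p′′′(0) = 3! * (-2) = -12.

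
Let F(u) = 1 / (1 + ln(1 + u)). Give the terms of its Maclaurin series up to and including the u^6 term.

Use the geometric series for the reciprocal, then substitute.
F(0) = 1
F′(0) = -1
F′′(0) = 3
F′′′(0) = -14
F^(4)(0) = 88
F^(5)(0) = -694
F^(6)(0) = 6578

3289*u^6/360 - 347*u^5/60 + 11*u^4/3 - 7*u^3/3 + 3*u^2/2 - u + 1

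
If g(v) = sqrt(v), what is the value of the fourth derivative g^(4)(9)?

Use the known series and substitute for the argument.
From the series, [(v - 9)^4] g = -5/279936; multiply by 4! = 24 to get -5/11664.

-5/11664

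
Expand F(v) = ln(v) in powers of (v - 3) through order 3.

F(3) = ln(3)
F′(3) = 1/3
F′′(3) = -1/9
F′′′(3) = 2/27

(v - 3)^3/81 - (v - 3)^2/18 + (v - 3)/3 + ln(3)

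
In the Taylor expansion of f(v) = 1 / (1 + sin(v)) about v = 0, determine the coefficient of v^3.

-5/6

Expand as Σ (-1)^k u^k with u equal to the inner function's series.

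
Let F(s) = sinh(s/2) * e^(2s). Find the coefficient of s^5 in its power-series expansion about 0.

1441/3840

Multiply the two series term by term and collect like powers.
[s^0] = 0;  [s^1] = 1/2;  [s^2] = 1;  [s^3] = 49/48;  [s^4] = 17/24;  [s^5] = 1441/3840.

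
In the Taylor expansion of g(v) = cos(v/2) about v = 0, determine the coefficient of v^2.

-1/8

Compute the successive derivatives at the expansion point and divide by k!.
g(0) = 1
g′(0) = 0
g′′(0) = -1/4
So c_2 = g′′(0)/2! = -1/8.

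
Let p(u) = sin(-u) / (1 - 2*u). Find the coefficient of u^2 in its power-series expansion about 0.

-2

Use 1/(1 - r) = Σ r^k on the denominator, then take the Cauchy product.
p(0) = 0
p′(0) = -1
p′′(0) = -4
Then c_k = p^(k)(0)/k! gives each Taylor coefficient.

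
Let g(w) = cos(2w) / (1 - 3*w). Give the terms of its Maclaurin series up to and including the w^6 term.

25781*w^6/45 + 191*w^5 + 191*w^4/3 + 21*w^3 + 7*w^2 + 3*w + 1

Multiply the numerator's expansion by the denominator's geometric series.
g(0) = 1
g′(0) = 3
g′′(0) = 14
g′′′(0) = 126
g^(4)(0) = 1528
g^(5)(0) = 22920
g^(6)(0) = 412496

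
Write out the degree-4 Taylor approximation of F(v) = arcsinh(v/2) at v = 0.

Compute the successive derivatives at the expansion point and divide by k!.
F(0) = 0
F′(0) = 1/2
F′′(0) = 0
F′′′(0) = -1/8
F^(4)(0) = 0
Then c_k = F^(k)(0)/k! gives each Taylor coefficient.

-v^3/48 + v/2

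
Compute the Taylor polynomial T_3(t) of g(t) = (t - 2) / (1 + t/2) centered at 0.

t^3/2 - t^2 + 2*t - 2

Multiply each power in the prefactor through the base expansion.
[t^0] = -2;  [t^1] = 2;  [t^2] = -1;  [t^3] = 1/2.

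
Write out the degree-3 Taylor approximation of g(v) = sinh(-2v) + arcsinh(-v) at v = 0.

Add the two expansions coefficient-wise.
g(0) = 0
g′(0) = -3
g′′(0) = 0
g′′′(0) = -7
Then c_k = g^(k)(0)/k! gives each Taylor coefficient.

-7*v^3/6 - 3*v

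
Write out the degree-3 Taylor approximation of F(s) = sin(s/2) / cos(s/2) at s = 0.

Divide the numerator series by the denominator series (power-series long division).
F(0) = 0
F′(0) = 1/2
F′′(0) = 0
F′′′(0) = 1/4

s^3/24 + s/2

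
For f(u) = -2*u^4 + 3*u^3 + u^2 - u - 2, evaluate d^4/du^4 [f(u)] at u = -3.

Use the known series and substitute for the argument.
The coefficient of (u + 3)^4 in the expansion is -2, so f^(4)(-3) = 4! * (-2) = -48.

-48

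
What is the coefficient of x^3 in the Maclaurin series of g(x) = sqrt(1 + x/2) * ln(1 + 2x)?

Multiply the two series term by term and collect like powers.
So c_3 = g′′′(0)/3! = 101/48.

101/48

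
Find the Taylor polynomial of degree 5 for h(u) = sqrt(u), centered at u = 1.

Use the known series and substitute for the argument.
h(1) = 1
h′(1) = 1/2
h′′(1) = -1/4
h′′′(1) = 3/8
h^(4)(1) = -15/16
h^(5)(1) = 105/32
The Taylor polynomial is Σ h^(k)(1)/k! · (u - 1)^k.

7*(u - 1)^5/256 - 5*(u - 1)^4/128 + (u - 1)^3/16 - (u - 1)^2/8 + (u - 1)/2 + 1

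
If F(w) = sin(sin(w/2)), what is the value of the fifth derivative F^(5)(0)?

Plug the Maclaurin series of the inner function into that of the outer and collect terms.
The coefficient of w^5 in the expansion is 1/320, so F^(5)(0) = 5! * (1/320) = 3/8.

3/8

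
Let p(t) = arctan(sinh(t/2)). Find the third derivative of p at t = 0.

-1/8

Let u equal the inner series; expand the outer function in u and truncate.
The coefficient of t^3 in the expansion is -1/48, so p′′′(0) = 3! * (-1/48) = -1/8.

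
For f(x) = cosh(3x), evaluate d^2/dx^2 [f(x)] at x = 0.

Apply the Taylor formula c_k = f^(k)(a)/k!.
The coefficient of x^2 in the expansion is 9/2, so f′′(0) = 2! * (9/2) = 9.

9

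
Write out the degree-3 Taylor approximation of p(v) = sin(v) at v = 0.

-v^3/6 + v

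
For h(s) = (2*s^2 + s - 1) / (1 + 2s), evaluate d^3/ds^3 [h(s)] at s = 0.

48

Distribute the polynomial across the series and collect like powers.
From the series, [s^3] h = 8; multiply by 3! = 6 to get 48.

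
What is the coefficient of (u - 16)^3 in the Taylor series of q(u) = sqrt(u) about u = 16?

q(16) = 4
q′(16) = 1/8
q′′(16) = -1/256
q′′′(16) = 3/8192
The Taylor polynomial is Σ q^(k)(16)/k! · (u - 16)^k.

1/16384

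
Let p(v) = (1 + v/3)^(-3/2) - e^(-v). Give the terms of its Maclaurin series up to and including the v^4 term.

-2^(473/712)*3^(693/712)*5^(7/89)*7^(285/356)*v^4/2205 + 37*v^3/432 - 7*v^2/24 + v/2

Expand each term separately and add.
p(0) = 0
p′(0) = 1/2
p′′(0) = -7/12
p′′′(0) = 37/72
p^(4)(0) = -13/48
Dividing each by k! gives the coefficients c_0, ..., c_4.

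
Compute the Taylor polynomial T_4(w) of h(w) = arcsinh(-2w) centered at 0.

4*w^3/3 - 2*w

Compute the successive derivatives at the expansion point and divide by k!.
[w^0] = 0;  [w^1] = -2;  [w^2] = 0;  [w^3] = 4/3;  [w^4] = 0.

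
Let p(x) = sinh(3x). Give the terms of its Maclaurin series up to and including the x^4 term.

Compute the successive derivatives at the expansion point and divide by k!.
p(0) = 0
p′(0) = 3
p′′(0) = 0
p′′′(0) = 27
p^(4)(0) = 0

9*x^3/2 + 3*x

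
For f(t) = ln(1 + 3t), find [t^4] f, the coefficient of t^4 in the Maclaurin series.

-81/4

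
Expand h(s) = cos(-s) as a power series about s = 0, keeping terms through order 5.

s^4/24 - s^2/2 + 1

Compute the successive derivatives at the expansion point and divide by k!.
h(0) = 1
h′(0) = 0
h′′(0) = -1
h′′′(0) = 0
h^(4)(0) = 1
h^(5)(0) = 0
Then c_k = h^(k)(0)/k! gives each Taylor coefficient.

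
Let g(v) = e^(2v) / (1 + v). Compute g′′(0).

2

Multiply the two series term by term and collect like powers.
From the series, [v^2] g = 1; multiply by 2! = 2 to get 2.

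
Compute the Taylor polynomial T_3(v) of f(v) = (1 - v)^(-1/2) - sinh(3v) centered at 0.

Add the two expansions coefficient-wise.
[v^0] = 1;  [v^1] = -5/2;  [v^2] = 3/8;  [v^3] = -67/16.

-67*v^3/16 + 3*v^2/8 - 5*v/2 + 1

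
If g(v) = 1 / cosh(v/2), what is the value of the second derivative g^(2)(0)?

-1/4

Invert the denominator's series and multiply.
The coefficient of v^2 in the expansion is -1/8, so g′′(0) = 2! * (-1/8) = -1/4.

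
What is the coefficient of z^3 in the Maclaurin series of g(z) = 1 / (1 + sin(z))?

Use the geometric series for the reciprocal, then substitute.
[z^0] = 1;  [z^1] = -1;  [z^2] = 1;  [z^3] = -5/6.
So c_3 = g′′′(0)/3! = -5/6.

-5/6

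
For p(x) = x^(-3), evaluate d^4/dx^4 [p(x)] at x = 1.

The coefficient of (x - 1)^4 in the expansion is 15, so p^(4)(1) = 4! * (15) = 360.

360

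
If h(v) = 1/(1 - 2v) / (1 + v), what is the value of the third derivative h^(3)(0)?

30

Multiply the two series term by term and collect like powers.
The coefficient of v^3 in the expansion is 5, so h′′′(0) = 3! * (5) = 30.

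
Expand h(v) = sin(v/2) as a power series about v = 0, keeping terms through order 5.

h(0) = 0
h′(0) = 1/2
h′′(0) = 0
h′′′(0) = -1/8
h^(4)(0) = 0
h^(5)(0) = 1/32
Dividing each by k! gives the coefficients c_0, ..., c_5.

v^5/3840 - v^3/48 + v/2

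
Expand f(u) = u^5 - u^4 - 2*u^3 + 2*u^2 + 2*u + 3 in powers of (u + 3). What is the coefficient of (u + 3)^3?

[(u + 3)^0] = -255;  [(u + 3)^1] = 449;  [(u + 3)^2] = -304;  [(u + 3)^3] = 100.
So c_3 = f′′′(-3)/3! = 100.

100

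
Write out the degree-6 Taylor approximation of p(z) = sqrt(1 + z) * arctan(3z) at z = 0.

Expand each factor separately, then convolve coefficients.

30489*z^6/1280 + 31749*z^5/640 - 69*z^4/16 - 75*z^3/8 + 3*z^2/2 + 3*z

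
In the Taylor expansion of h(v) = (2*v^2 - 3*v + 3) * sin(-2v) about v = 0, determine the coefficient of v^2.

6

Shift and add copies of the series according to the polynomial's terms.
[v^0] = 0;  [v^1] = -6;  [v^2] = 6.
So c_2 = h′′(0)/2! = 6.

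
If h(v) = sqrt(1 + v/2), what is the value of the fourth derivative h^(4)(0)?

-15/256

Compute the successive derivatives at the expansion point and divide by k!.
The coefficient of v^4 in the expansion is -5/2048, so h^(4)(0) = 4! * (-5/2048) = -15/256.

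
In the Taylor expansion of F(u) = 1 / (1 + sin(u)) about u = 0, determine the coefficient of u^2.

Use the geometric series for the reciprocal, then substitute.
F(0) = 1
F′(0) = -1
F′′(0) = 2
So c_2 = F′′(0)/2! = 1.

1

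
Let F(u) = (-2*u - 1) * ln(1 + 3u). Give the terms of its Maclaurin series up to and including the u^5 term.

Distribute the polynomial across the series and collect like powers.

-81*u^5/10 + 9*u^4/4 - 3*u^2/2 - 3*u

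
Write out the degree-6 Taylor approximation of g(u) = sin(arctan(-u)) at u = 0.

Compose series: expand the inner function first, then feed it into the outer expansion.
g(0) = 0
g′(0) = -1
g′′(0) = 0
g′′′(0) = 3
g^(4)(0) = 0
g^(5)(0) = -45
g^(6)(0) = 0

-3*u^5/8 + u^3/2 - u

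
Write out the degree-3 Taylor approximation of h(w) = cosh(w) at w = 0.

Apply the Taylor formula c_k = f^(k)(a)/k!.
h(0) = 1
h′(0) = 0
h′′(0) = 1
h′′′(0) = 0
Dividing each by k! gives the coefficients c_0, ..., c_3.

w^2/2 + 1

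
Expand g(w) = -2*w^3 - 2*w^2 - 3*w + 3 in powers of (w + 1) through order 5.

[(w + 1)^0] = 6;  [(w + 1)^1] = -5;  [(w + 1)^2] = 4;  [(w + 1)^3] = -2;  [(w + 1)^4] = 0;  [(w + 1)^5] = 0.

-2*(w + 1)^3 + 4*(w + 1)^2 - 5*(w + 1) + 6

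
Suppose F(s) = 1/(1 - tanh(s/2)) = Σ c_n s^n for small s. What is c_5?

1/240

Compose series: expand the inner function first, then feed it into the outer expansion.
So c_5 = F^(5)(0)/5! = 1/240.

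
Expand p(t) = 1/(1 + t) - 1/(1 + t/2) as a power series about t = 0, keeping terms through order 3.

-7*t^3/8 + 3*t^2/4 - t/2

Add the two expansions coefficient-wise.
p(0) = 0
p′(0) = -1/2
p′′(0) = 3/2
p′′′(0) = -21/4
The Taylor polynomial is Σ p^(k)(0)/k! · t^k.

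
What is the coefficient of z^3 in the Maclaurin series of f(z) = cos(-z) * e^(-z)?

Multiply the two series term by term and collect like powers.

1/3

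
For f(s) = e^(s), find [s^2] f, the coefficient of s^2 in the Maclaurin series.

f(0) = 1
f′(0) = 1
f′′(0) = 1

1/2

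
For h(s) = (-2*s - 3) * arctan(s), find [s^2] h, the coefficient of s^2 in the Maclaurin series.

Shift and add copies of the series according to the polynomial's terms.

-2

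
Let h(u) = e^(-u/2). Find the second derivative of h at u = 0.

The coefficient of u^2 in the expansion is 1/8, so h′′(0) = 2! * (1/8) = 1/4.

1/4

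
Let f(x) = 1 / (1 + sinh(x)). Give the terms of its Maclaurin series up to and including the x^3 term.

-7*x^3/6 + x^2 - x + 1

Expand as Σ (-1)^k u^k with u equal to the inner function's series.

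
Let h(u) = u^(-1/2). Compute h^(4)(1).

105/16

Use the known series and substitute for the argument.
The coefficient of (u - 1)^4 in the expansion is 35/128, so h^(4)(1) = 4! * (35/128) = 105/16.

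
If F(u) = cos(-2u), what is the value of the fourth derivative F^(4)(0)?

16

From the series, [u^4] F = 2/3; multiply by 4! = 24 to get 16.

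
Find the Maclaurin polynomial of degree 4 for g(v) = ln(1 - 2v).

-4*v^4 - 8*v^3/3 - 2*v^2 - 2*v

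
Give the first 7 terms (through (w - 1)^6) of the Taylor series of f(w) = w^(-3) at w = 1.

28*(w - 1)^6 - 21*(w - 1)^5 + 15*(w - 1)^4 - 10*(w - 1)^3 + 6*(w - 1)^2 - 3*(w - 1) + 1

f(1) = 1
f′(1) = -3
f′′(1) = 12
f′′′(1) = -60
f^(4)(1) = 360
f^(5)(1) = -2520
f^(6)(1) = 20160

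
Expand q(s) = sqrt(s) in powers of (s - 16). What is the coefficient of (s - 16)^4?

-5/2097152

q(16) = 4
q′(16) = 1/8
q′′(16) = -1/256
q′′′(16) = 3/8192
q^(4)(16) = -15/262144
So c_4 = q^(4)(16)/4! = -5/2097152.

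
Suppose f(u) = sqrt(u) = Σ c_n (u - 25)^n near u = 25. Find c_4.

-1/2000000

f(25) = 5
f′(25) = 1/10
f′′(25) = -1/500
f′′′(25) = 3/25000
f^(4)(25) = -3/250000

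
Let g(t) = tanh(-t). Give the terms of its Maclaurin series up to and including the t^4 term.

t^3/3 - t

[t^0] = 0;  [t^1] = -1;  [t^2] = 0;  [t^3] = 1/3;  [t^4] = 0.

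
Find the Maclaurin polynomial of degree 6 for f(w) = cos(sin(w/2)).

Compose series: expand the inner function first, then feed it into the outer expansion.

-37*w^6/46080 + 5*w^4/384 - w^2/8 + 1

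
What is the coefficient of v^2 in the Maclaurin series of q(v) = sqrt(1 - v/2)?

[v^0] = 1;  [v^1] = -1/4;  [v^2] = -1/32.

-1/32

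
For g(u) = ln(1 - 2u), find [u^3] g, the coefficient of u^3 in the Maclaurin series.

g(0) = 0
g′(0) = -2
g′′(0) = -4
g′′′(0) = -16

-8/3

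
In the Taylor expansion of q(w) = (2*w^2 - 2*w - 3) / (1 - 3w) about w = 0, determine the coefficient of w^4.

Multiply each power in the prefactor through the base expansion.
[w^0] = -3;  [w^1] = -11;  [w^2] = -31;  [w^3] = -93;  [w^4] = -279.

-279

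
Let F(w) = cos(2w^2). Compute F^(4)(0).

From the series, [w^4] F = -2; multiply by 4! = 24 to get -48.

-48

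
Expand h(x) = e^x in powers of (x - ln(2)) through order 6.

h(ln(2)) = 2
h′(ln(2)) = 2
h′′(ln(2)) = 2
h′′′(ln(2)) = 2
h^(4)(ln(2)) = 2
h^(5)(ln(2)) = 2
h^(6)(ln(2)) = 2
Then c_k = h^(k)(ln(2))/k! gives each Taylor coefficient.

(x - ln(2))^6/360 + (x - ln(2))^5/60 + (x - ln(2))^4/12 + (x - ln(2))^3/3 + (x - ln(2))^2 + 2*(x - ln(2)) + 2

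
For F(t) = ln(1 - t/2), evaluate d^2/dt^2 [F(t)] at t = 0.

-1/4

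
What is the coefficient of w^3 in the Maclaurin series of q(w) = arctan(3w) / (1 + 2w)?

Write out both Maclaurin series and multiply, keeping only the needed powers.
q(0) = 0
q′(0) = 3
q′′(0) = -12
q′′′(0) = 18
So c_3 = q′′′(0)/3! = 3.

3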